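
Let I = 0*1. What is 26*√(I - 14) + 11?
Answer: 11 + 26*I*√14 ≈ 11.0 + 97.283*I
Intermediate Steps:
I = 0
26*√(I - 14) + 11 = 26*√(0 - 14) + 11 = 26*√(-14) + 11 = 26*(I*√14) + 11 = 26*I*√14 + 11 = 11 + 26*I*√14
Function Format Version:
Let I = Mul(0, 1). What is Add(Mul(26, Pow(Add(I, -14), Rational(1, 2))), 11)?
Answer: Add(11, Mul(26, I, Pow(14, Rational(1, 2)))) ≈ Add(11.000, Mul(97.283, I))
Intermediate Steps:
I = 0
Add(Mul(26, Pow(Add(I, -14), Rational(1, 2))), 11) = Add(Mul(26, Pow(Add(0, -14), Rational(1, 2))), 11) = Add(Mul(26, Pow(-14, Rational(1, 2))), 11) = Add(Mul(26, Mul(I, Pow(14, Rational(1, 2)))), 11) = Add(Mul(26, I, Pow(14, Rational(1, 2))), 11) = Add(11, Mul(26, I, Pow(14, Rational(1, 2))))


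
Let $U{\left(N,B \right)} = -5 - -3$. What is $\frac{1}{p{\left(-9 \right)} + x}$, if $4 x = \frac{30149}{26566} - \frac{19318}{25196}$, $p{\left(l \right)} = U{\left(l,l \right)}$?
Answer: $- \frac{334678468}{638552909} \approx -0.52412$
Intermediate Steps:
$U{\left(N,B \right)} = -2$ ($U{\left(N,B \right)} = -5 + 3 = -2$)
$p{\left(l \right)} = -2$
$x = \frac{30804027}{334678468}$ ($x = \frac{\frac{30149}{26566} - \frac{19318}{25196}}{4} = \frac{30149 \cdot \frac{1}{26566} - \frac{9659}{12598}}{4} = \frac{\frac{30149}{26566} - \frac{9659}{12598}}{4} = \frac{1}{4} \cdot \frac{30804027}{83669617} = \frac{30804027}{334678468} \approx 0.092041$)
$\frac{1}{p{\left(-9 \right)} + x} = \frac{1}{-2 + \frac{30804027}{334678468}} = \frac{1}{- \frac{638552909}{334678468}} = - \frac{334678468}{638552909}$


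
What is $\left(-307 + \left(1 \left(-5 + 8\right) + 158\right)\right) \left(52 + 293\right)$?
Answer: $-50370$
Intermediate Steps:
$\left(-307 + \left(1 \left(-5 + 8\right) + 158\right)\right) \left(52 + 293\right) = \left(-307 + \left(1 \cdot 3 + 158\right)\right) 345 = \left(-307 + \left(3 + 158\right)\right) 345 = \left(-307 + 161\right) 345 = \left(-146\right) 345 = -50370$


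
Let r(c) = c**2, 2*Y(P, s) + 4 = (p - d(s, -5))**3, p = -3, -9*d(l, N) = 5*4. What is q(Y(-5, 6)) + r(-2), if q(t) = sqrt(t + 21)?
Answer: 4 + sqrt(54718)/54 ≈ 8.3318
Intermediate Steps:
d(l, N) = -20/9 (d(l, N) = -5*4/9 = -1/9*20 = -20/9)
Y(P, s) = -3259/1458 (Y(P, s) = -2 + (-3 - 1*(-20/9))**3/2 = -2 + (-3 + 20/9)**3/2 = -2 + (-7/9)**3/2 = -2 + (1/2)*(-343/729) = -2 - 343/1458 = -3259/1458)
q(t) = sqrt(21 + t)
q(Y(-5, 6)) + r(-2) = sqrt(21 - 3259/1458) + (-2)**2 = sqrt(27359/1458) + 4 = sqrt(54718)/54 + 4 = 4 + sqrt(54718)/54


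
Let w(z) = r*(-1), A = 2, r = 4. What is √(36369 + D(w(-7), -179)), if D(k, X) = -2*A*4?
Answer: √36353 ≈ 190.66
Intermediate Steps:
w(z) = -4 (w(z) = 4*(-1) = -4)
D(k, X) = -16 (D(k, X) = -2*2*4 = -4*4 = -16)
√(36369 + D(w(-7), -179)) = √(36369 - 16) = √36353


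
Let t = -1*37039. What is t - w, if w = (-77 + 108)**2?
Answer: -38000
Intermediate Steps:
t = -37039
w = 961 (w = 31**2 = 961)
t - w = -37039 - 1*961 = -37039 - 961 = -38000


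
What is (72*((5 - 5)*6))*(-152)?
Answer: 0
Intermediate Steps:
(72*((5 - 5)*6))*(-152) = (72*(0*6))*(-152) = (72*0)*(-152) = 0*(-152) = 0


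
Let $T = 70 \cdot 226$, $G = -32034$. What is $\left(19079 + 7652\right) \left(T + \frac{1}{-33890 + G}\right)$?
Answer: $\frac{27878232477349}{65924} \approx 4.2288 \cdot 10^{8}$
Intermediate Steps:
$T = 15820$
$\left(19079 + 7652\right) \left(T + \frac{1}{-33890 + G}\right) = \left(19079 + 7652\right) \left(15820 + \frac{1}{-33890 - 32034}\right) = 26731 \left(15820 + \frac{1}{-65924}\right) = 26731 \left(15820 - \frac{1}{65924}\right) = 26731 \cdot \frac{1042917679}{65924} = \frac{27878232477349}{65924}$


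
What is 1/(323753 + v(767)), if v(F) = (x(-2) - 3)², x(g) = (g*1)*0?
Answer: 1/323762 ≈ 3.0887e-6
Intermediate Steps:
x(g) = 0 (x(g) = g*0 = 0)
v(F) = 9 (v(F) = (0 - 3)² = (-3)² = 9)
1/(323753 + v(767)) = 1/(323753 + 9) = 1/323762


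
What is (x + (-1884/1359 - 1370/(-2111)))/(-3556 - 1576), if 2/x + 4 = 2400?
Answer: 843751121/5879357938488 ≈ 0.00014351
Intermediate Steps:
x = 1/1198 (x = 2/(-4 + 2400) = 2/2396 = 2*(1/2396) = 1/1198 ≈ 0.00083472)
(x + (-1884/1359 - 1370/(-2111)))/(-3556 - 1576) = (1/1198 + (-1884/1359 - 1370/(-2111)))/(-3556 - 1576) = (1/1198 + (-1884*1/1359 - 1370*(-1/2111)))/(-5132) = (1/1198 + (-628/453 + 1370/2111))*(-1/5132) = (1/1198 - 705098/956283)*(-1/5132) = -843751121/1145627034*(-1/5132) = 843751121/5879357938488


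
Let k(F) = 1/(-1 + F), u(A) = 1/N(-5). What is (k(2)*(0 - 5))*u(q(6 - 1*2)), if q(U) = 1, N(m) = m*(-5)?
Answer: -1/5 ≈ -0.20000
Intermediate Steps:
N(m) = -5*m
u(A) = 1/25 (u(A) = 1/(-5*(-5)) = 1/25)
(k(2)*(0 - 5))*u(q(6 - 1*2)) = ((0 - 5)/(-1 + 2))*(1/25) = (-5/1)*(1/25) = (1*(-5))*(1/25) = -5*1/25 = -1/5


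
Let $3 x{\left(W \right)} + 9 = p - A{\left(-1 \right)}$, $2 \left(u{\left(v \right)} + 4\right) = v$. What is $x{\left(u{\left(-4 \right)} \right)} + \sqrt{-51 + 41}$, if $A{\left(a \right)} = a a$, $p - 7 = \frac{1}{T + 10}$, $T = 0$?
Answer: $- \frac{29}{30} + i \sqrt{10} \approx -0.96667 + 3.1623 i$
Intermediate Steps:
$u{\left(v \right)} = -4 + \frac{v}{2}$
$p = \frac{71}{10}$ ($p = 7 + \frac{1}{0 + 10} = 7 + \frac{1}{10} = \frac{71}{10} \approx 7.1$)
$A{\left(a \right)} = a^{2}$
$x{\left(W \right)} = - \frac{29}{30}$ ($x{\left(W \right)} = -3 + \frac{\frac{71}{10} - \left(-1\right)^{2}}{3} = -3 + \frac{\frac{71}{10} - 1}{3} = -3 + \frac{1}{3} \cdot \frac{61}{10} = -3 + \frac{61}{30} = - \frac{29}{30}$)
$x{\left(u{\left(-4 \right)} \right)} + \sqrt{-51 + 41} = - \frac{29}{30} + \sqrt{-51 + 41} = - \frac{29}{30} + \sqrt{-10} = - \frac{29}{30} + i \sqrt{10}$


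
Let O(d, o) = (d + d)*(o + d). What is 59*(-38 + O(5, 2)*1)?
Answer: 1888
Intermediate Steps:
O(d, o) = 2*d*(d + o) (O(d, o) = (2*d)*(d + o) = 2*d*(d + o))
59*(-38 + O(5, 2)*1) = 59*(-38 + (2*5*(5 + 2))*1) = 59*(-38 + (2*5*7)*1) = 59*(-38 + 70*1) = 59*(-38 + 70) = 59*32 = 1888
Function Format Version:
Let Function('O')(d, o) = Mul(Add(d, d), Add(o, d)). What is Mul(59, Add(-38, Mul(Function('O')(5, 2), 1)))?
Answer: 1888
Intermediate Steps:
Function('O')(d, o) = Mul(2, d, Add(d, o)) (Function('O')(d, o) = Mul(Mul(2, d), Add(d, o)) = Mul(2, d, Add(d, o)))
Mul(59, Add(-38, Mul(Function('O')(5, 2), 1))) = Mul(59, Add(-38, Mul(Mul(2, 5, Add(5, 2)), 1))) = Mul(59, Add(-38, Mul(Mul(2, 5, 7), 1))) = Mul(59, Add(-38, Mul(70, 1))) = Mul(59, Add(-38, 70)) = Mul(59, 32) = 1888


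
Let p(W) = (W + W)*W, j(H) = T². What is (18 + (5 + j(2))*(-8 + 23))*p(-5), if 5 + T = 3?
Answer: 7650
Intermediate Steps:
T = -2 (T = -5 + 3 = -2)
j(H) = 4 (j(H) = (-2)² = 4)
p(W) = 2*W² (p(W) = (2*W)*W = 2*W²)
(18 + (5 + j(2))*(-8 + 23))*p(-5) = (18 + (5 + 4)*(-8 + 23))*(2*(-5)²) = (18 + 9*15)*(2*25) = (18 + 135)*50 = 153*50 = 7650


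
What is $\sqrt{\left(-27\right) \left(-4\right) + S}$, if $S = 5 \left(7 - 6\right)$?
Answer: $\sqrt{113} \approx 10.63$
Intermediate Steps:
$S = 5$ ($S = 5 \cdot 1 = 5$)
$\sqrt{\left(-27\right) \left(-4\right) + S} = \sqrt{\left(-27\right) \left(-4\right) + 5} = \sqrt{108 + 5} = \sqrt{113}$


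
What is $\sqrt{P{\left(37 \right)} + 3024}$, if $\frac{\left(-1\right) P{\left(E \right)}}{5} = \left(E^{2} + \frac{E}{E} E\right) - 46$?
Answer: $8 i \sqrt{59} \approx 61.449 i$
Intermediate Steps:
$P{\left(E \right)} = 230 - 5 E - 5 E^{2}$ ($P{\left(E \right)} = - 5 \left(\left(E^{2} + \frac{E}{E} E\right) - 46\right) = - 5 \left(\left(E^{2} + 1 E\right) - 46\right) = - 5 \left(\left(E^{2} + E\right) - 46\right) = - 5 \left(\left(E + E^{2}\right) - 46\right) = - 5 \left(-46 + E + E^{2}\right) = 230 - 5 E - 5 E^{2}$)
$\sqrt{P{\left(37 \right)} + 3024} = \sqrt{\left(230 - 185 - 5 \cdot 37^{2}\right) + 3024} = \sqrt{\left(230 - 185 - 6845\right) + 3024} = \sqrt{-6800 + 3024} = \sqrt{-3776} = 8 i \sqrt{59}$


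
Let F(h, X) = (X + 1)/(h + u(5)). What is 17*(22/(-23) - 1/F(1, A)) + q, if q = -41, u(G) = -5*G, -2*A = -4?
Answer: 1811/23 ≈ 78.739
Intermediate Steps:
A = 2 (A = -1/2*(-4) = 2)
F(h, X) = (1 + X)/(-25 + h) (F(h, X) = (X + 1)/(h - 5*5) = (1 + X)/(h - 25) = (1 + X)/(-25 + h))
17*(22/(-23) - 1/F(1, A)) + q = 17*(22/(-23) - 1/((1 + 2)/(-25 + 1))) - 41 = 17*(22*(-1/23) - 1/(3/(-24))) - 41 = 17*(-22/23 - 1/((-1/24*3))) - 41 = 17*(-22/23 - 1/(-1/8)) - 41 = 17*(-22/23 - 1*(-8)) - 41 = 17*(-22/23 + 8) - 41 = 17*(162/23) - 41 = 2754/23 - 41 = 1811/23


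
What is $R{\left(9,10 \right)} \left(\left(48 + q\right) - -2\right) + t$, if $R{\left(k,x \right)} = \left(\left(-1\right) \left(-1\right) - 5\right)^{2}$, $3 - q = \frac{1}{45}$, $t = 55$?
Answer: $\frac{40619}{45} \approx 902.64$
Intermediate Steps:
$q = \frac{134}{45}$ ($q = 3 - \frac{1}{45} = \frac{134}{45} \approx 2.9778$)
$R{\left(k,x \right)} = 16$ ($R{\left(k,x \right)} = \left(1 - 5\right)^{2} = \left(-4\right)^{2} = 16$)
$R{\left(9,10 \right)} \left(\left(48 + q\right) - -2\right) + t = 16 \left(\left(48 + \frac{134}{45}\right) - -2\right) + 55 = 16 \left(\frac{2294}{45} + \left(6 - 4\right)\right) + 55 = 16 \left(\frac{2294}{45} + 2\right) + 55 = 16 \cdot \frac{2384}{45} + 55 = \frac{38144}{45} + 55 = \frac{40619}{45}$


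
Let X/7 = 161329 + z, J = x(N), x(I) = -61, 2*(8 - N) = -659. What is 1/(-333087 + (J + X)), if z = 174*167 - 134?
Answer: 1/998623 ≈ 1.0014e-6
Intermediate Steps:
N = 675/2 (N = 8 - ½*(-659) = 8 + 659/2 = 675/2 ≈ 337.50)
z = 28924 (z = 29058 - 134 = 28924)
J = -61
X = 1331771 (X = 7*(161329 + 28924) = 7*190253 = 1331771)
1/(-333087 + (J + X)) = 1/(-333087 + (-61 + 1331771)) = 1/(-333087 + 1331710) = 1/998623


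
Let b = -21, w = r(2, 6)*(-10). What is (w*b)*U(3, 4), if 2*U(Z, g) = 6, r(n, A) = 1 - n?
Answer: -630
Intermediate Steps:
U(Z, g) = 3 (U(Z, g) = (½)*6 = 3)
w = 10 (w = (1 - 1*2)*(-10) = (1 - 2)*(-10) = -1*(-10) = 10)
(w*b)*U(3, 4) = (10*(-21))*3 = -210*3 = -630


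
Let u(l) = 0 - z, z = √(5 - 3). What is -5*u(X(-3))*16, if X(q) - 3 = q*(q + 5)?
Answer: 80*√2 ≈ 113.14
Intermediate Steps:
z = √2 ≈ 1.4142
X(q) = 3 + q*(5 + q) (X(q) = 3 + q*(q + 5) = 3 + q*(5 + q))
u(l) = -√2 (u(l) = 0 - √2 = -√2)
-5*u(X(-3))*16 = -(-5)*√2*16 = (5*√2)*16 = 80*√2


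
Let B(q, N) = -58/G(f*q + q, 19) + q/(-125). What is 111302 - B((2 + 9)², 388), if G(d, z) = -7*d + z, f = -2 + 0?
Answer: 6024276768/54125 ≈ 1.1130e+5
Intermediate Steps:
f = -2
G(d, z) = z - 7*d
B(q, N) = -58/(19 + 7*q) - q/125 (B(q, N) = -58/(19 - 7*(-2*q + q)) + q/(-125) = -58/(19 - (-7)*q) + q*(-1/125) = -58/(19 + 7*q) - q/125)
111302 - B((2 + 9)², 388) = 111302 - (-1)*(7250 + (2 + 9)²*(19 + 7*(2 + 9)²))/(2375 + 875*(2 + 9)²) = 111302 - (-1)*(7250 + 11²*(19 + 7*11²))/(2375 + 875*11²) = 111302 - (-1)*(7250 + 121*(19 + 7*121))/(2375 + 875*121) = 111302 - (-1)*(7250 + 121*(19 + 847))/(2375 + 105875) = 111302 - (-1)*(7250 + 121*866)/108250 = 111302 - (-1)*(7250 + 104786)/108250 = 111302 - (-1)*112036/108250 = 111302 - 1*(-56018/54125) = 111302 + 56018/54125 = 6024276768/54125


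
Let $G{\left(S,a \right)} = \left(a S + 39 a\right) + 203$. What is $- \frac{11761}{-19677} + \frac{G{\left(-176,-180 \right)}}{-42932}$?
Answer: $\frac{15694001}{844772964} \approx 0.018578$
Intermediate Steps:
$G{\left(S,a \right)} = 203 + 39 a + S a$ ($G{\left(S,a \right)} = \left(S a + 39 a\right) + 203 = \left(39 a + S a\right) + 203 = 203 + 39 a + S a$)
$- \frac{11761}{-19677} + \frac{G{\left(-176,-180 \right)}}{-42932} = - \frac{11761}{-19677} + \frac{203 + 39 \left(-180\right) - -31680}{-42932} = \left(-11761\right) \left(- \frac{1}{19677}\right) + \left(203 - 7020 + 31680\right) \left(- \frac{1}{42932}\right) = \frac{11761}{19677} + 24863 \left(- \frac{1}{42932}\right) = \frac{11761}{19677} - \frac{24863}{42932} = \frac{15694001}{844772964}$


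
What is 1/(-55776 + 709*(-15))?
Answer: -1/66411 ≈ -1.5058e-5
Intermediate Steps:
1/(-55776 + 709*(-15)) = 1/(-55776 - 10635) = 1/(-66411) = -1/66411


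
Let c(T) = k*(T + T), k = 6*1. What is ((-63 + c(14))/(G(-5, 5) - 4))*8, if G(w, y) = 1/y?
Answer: -4200/19 ≈ -221.05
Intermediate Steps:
k = 6
c(T) = 12*T (c(T) = 6*(T + T) = 6*(2*T) = 12*T)
((-63 + c(14))/(G(-5, 5) - 4))*8 = ((-63 + 12*14)/(1/5 - 4))*8 = ((-63 + 168)/(1/5 - 4))*8 = (105/(-19/5))*8 = (105*(-5/19))*8 = -525/19*8 = -4200/19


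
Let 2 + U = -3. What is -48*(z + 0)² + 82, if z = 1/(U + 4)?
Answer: 34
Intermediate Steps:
U = -5 (U = -2 - 3 = -5)
z = -1 (z = 1/(-5 + 4) = 1/(-1) = -1)
-48*(z + 0)² + 82 = -48*(-1 + 0)² + 82 = -48*(-1)² + 82 = -48*1 + 82 = -48 + 82 = 34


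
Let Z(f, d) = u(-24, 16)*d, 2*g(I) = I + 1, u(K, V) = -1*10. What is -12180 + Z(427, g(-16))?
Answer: -12105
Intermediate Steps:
u(K, V) = -10
g(I) = 1/2 + I/2 (g(I) = (I + 1)/2 = (1 + I)/2 = 1/2 + I/2)
Z(f, d) = -10*d
-12180 + Z(427, g(-16)) = -12180 - 10*(1/2 + (1/2)*(-16)) = -12180 - 10*(1/2 - 8) = -12180 - 10*(-15/2) = -12180 + 75 = -12105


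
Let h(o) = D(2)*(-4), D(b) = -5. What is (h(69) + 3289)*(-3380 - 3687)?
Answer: -23384703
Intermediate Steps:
h(o) = 20 (h(o) = -5*(-4) = 20)
(h(69) + 3289)*(-3380 - 3687) = (20 + 3289)*(-3380 - 3687) = 3309*(-7067) = -23384703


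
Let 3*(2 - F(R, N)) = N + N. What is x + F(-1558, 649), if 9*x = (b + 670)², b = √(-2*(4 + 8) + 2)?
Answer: 148334/3 + 1340*I*√22/9 ≈ 49445.0 + 698.35*I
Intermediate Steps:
b = I*√22 (b = √(-2*12 + 2) = √(-24 + 2) = √(-22) = I*√22 ≈ 4.6904*I)
F(R, N) = 2 - 2*N/3 (F(R, N) = 2 - (N + N)/3 = 2 - 2*N/3)
x = (670 + I*√22)²/9 (x = (I*√22 + 670)²/9 = (670 + I*√22)²/9 ≈ 49875.0 + 698.35*I)
x + F(-1558, 649) = (670 + I*√22)²/9 + (2 - ⅔*649) = (670 + I*√22)²/9 + (2 - 1298/3) = (670 + I*√22)²/9 - 1292/3 = -1292/3 + (670 + I*√22)²/9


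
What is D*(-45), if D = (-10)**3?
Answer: 45000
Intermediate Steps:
D = -1000
D*(-45) = -1000*(-45) = 45000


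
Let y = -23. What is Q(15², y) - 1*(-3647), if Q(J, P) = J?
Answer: 3872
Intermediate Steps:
Q(15², y) - 1*(-3647) = 15² - 1*(-3647) = 225 + 3647 = 3872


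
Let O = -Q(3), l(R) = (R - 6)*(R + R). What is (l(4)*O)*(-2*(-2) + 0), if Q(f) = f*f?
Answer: 576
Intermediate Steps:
l(R) = 2*R*(-6 + R) (l(R) = (-6 + R)*(2*R) = 2*R*(-6 + R))
Q(f) = f**2
O = -9 (O = -1*3**2 = -1*9 = -9)
(l(4)*O)*(-2*(-2) + 0) = ((2*4*(-6 + 4))*(-9))*(-2*(-2) + 0) = ((2*4*(-2))*(-9))*(4 + 0) = -16*(-9)*4 = 144*4 = 576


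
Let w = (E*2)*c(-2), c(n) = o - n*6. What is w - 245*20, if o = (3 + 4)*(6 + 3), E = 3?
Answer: -4450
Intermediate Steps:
o = 63 (o = 7*9 = 63)
c(n) = 63 - 6*n (c(n) = 63 - n*6 = 63 - 6*n)
w = 450 (w = (3*2)*(63 - 6*(-2)) = 6*(63 + 12) = 6*75 = 450)
w - 245*20 = 450 - 245*20 = 450 - 4900 = -4450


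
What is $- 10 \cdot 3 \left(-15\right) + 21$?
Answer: $471$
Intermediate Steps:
$- 10 \cdot 3 \left(-15\right) + 21 = \left(-10\right) \left(-45\right) + 21 = 450 + 21 = 471$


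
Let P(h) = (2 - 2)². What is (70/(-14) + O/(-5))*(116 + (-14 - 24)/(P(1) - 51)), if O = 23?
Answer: -95264/85 ≈ -1120.8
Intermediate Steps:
P(h) = 0 (P(h) = 0² = 0)
(70/(-14) + O/(-5))*(116 + (-14 - 24)/(P(1) - 51)) = (70/(-14) + 23/(-5))*(116 + (-14 - 24)/(0 - 51)) = (70*(-1/14) + 23*(-⅕))*(116 - 38/(-51)) = (-5 - 23/5)*(116 - 38*(-1/51)) = -48*(116 + 38/51)/5 = -48/5*5954/51 = -95264/85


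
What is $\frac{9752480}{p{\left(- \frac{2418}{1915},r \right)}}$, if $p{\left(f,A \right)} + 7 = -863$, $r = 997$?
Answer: $- \frac{975248}{87} \approx -11210.0$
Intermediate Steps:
$p{\left(f,A \right)} = -870$ ($p{\left(f,A \right)} = -7 - 863 = -870$)
$\frac{9752480}{p{\left(- \frac{2418}{1915},r \right)}} = \frac{9752480}{-870} = 9752480 \left(- \frac{1}{870}\right) = - \frac{975248}{87}$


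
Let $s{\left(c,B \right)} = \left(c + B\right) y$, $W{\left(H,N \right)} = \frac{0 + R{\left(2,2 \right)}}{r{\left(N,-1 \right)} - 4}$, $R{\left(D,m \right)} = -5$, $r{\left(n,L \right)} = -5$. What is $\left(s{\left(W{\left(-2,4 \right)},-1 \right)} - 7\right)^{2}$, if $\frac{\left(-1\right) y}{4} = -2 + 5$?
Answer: $\frac{25}{9} \approx 2.7778$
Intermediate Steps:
$y = -12$ ($y = - 4 \left(-2 + 5\right) = \left(-4\right) 3 = -12$)
$W{\left(H,N \right)} = \frac{5}{9}$ ($W{\left(H,N \right)} = \frac{0 - 5}{-5 - 4} = - \frac{5}{-9} = \left(-5\right) \left(- \frac{1}{9}\right) = \frac{5}{9}$)
$s{\left(c,B \right)} = - 12 B - 12 c$ ($s{\left(c,B \right)} = \left(c + B\right) \left(-12\right) = \left(B + c\right) \left(-12\right) = - 12 B - 12 c$)
$\left(s{\left(W{\left(-2,4 \right)},-1 \right)} - 7\right)^{2} = \left(\left(\left(-12\right) \left(-1\right) - \frac{20}{3}\right) - 7\right)^{2} = \left(\left(12 - \frac{20}{3}\right) - 7\right)^{2} = \left(\frac{16}{3} - 7\right)^{2} = \left(- \frac{5}{3}\right)^{2} = \frac{25}{9}$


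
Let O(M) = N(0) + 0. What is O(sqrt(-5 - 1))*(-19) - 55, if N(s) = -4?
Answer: 21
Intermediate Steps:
O(M) = -4 (O(M) = -4 + 0 = -4)
O(sqrt(-5 - 1))*(-19) - 55 = -4*(-19) - 55 = 76 - 55 = 21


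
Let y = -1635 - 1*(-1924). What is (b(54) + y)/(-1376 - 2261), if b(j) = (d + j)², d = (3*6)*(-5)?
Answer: -1585/3637 ≈ -0.43580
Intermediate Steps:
y = 289 (y = -1635 + 1924 = 289)
d = -90 (d = 18*(-5) = -90)
b(j) = (-90 + j)²
(b(54) + y)/(-1376 - 2261) = ((-90 + 54)² + 289)/(-1376 - 2261) = ((-36)² + 289)/(-3637) = (1296 + 289)*(-1/3637) = 1585*(-1/3637) = -1585/3637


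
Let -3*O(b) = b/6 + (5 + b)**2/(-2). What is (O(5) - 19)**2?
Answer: 2209/324 ≈ 6.8179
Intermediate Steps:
O(b) = -b/18 + (5 + b)**2/6 (O(b) = -(b/6 + (5 + b)**2/(-2))/3 = -(b*(1/6) + (5 + b)**2*(-1/2))/3 = -(b/6 - (5 + b)**2/2)/3 = -(-(5 + b)**2/2 + b/6)/3 = -b/18 + (5 + b)**2/6)
(O(5) - 19)**2 = ((-1/18*5 + (5 + 5)**2/6) - 19)**2 = ((-5/18 + (1/6)*10**2) - 19)**2 = ((-5/18 + (1/6)*100) - 19)**2 = ((-5/18 + 50/3) - 19)**2 = (295/18 - 19)**2 = (-47/18)**2 = 2209/324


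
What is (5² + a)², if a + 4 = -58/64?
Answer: 413449/1024 ≈ 403.76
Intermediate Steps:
a = -157/32 (a = -4 - 58/64 = -4 - 58*1/64 = -4 - 29/32 = -157/32 ≈ -4.9063)
(5² + a)² = (5² - 157/32)² = (25 - 157/32)² = (643/32)² = 413449/1024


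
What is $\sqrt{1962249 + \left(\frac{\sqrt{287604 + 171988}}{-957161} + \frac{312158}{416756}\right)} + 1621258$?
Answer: $1621258 + \frac{\sqrt{78059902138795362315012769738 - 83122523839840648 \sqrt{114898}}}{199451294858} \approx 1.6227 \cdot 10^{6}$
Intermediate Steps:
$\sqrt{1962249 + \left(\frac{\sqrt{287604 + 171988}}{-957161} + \frac{312158}{416756}\right)} + 1621258 = \sqrt{1962249 + \left(\sqrt{459592} \left(- \frac{1}{957161}\right) + 312158 \cdot \frac{1}{416756}\right)} + 1621258 = \sqrt{1962249 + \left(2 \sqrt{114898} \left(- \frac{1}{957161}\right) + \frac{156079}{208378}\right)} + 1621258 = \sqrt{1962249 + \left(- \frac{2 \sqrt{114898}}{957161} + \frac{156079}{208378}\right)} + 1621258 = \sqrt{1962249 + \left(\frac{156079}{208378} - \frac{2 \sqrt{114898}}{957161}\right)} + 1621258 = \sqrt{\frac{408889678201}{208378} - \frac{2 \sqrt{114898}}{957161}} + 1621258 = 1621258 + \sqrt{\frac{408889678201}{208378} - \frac{2 \sqrt{114898}}{957161}}$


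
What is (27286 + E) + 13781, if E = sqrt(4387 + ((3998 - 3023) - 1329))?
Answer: 41067 + sqrt(4033) ≈ 41131.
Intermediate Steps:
E = sqrt(4033) (E = sqrt(4387 + (975 - 1329)) = sqrt(4387 - 354) = sqrt(4033) ≈ 63.506)
(27286 + E) + 13781 = (27286 + sqrt(4033)) + 13781 = 41067 + sqrt(4033)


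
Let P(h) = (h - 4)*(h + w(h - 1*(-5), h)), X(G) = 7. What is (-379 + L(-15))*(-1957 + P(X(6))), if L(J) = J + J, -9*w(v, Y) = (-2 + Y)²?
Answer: 2385697/3 ≈ 7.9523e+5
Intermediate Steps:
w(v, Y) = -(-2 + Y)²/9
P(h) = (-4 + h)*(h - (-2 + h)²/9) (P(h) = (h - 4)*(h - (-2 + h)²/9) = (-4 + h)*(h - (-2 + h)²/9))
L(J) = 2*J
(-379 + L(-15))*(-1957 + P(X(6))) = (-379 + 2*(-15))*(-1957 + (16/9 - 56/9*7 - ⅑*7³ + (17/9)*7²)) = (-379 - 30)*(-1957 + (16/9 - 392/9 - ⅑*343 + (17/9)*49)) = -409*(-1957 + (16/9 - 392/9 - 343/9 + 833/9)) = -409*(-1957 + 38/3) = -409*(-5833/3) = 2385697/3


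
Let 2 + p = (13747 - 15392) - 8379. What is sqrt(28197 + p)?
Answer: 3*sqrt(2019) ≈ 134.80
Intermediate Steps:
p = -10026 (p = -2 + ((13747 - 15392) - 8379) = -2 + (-1645 - 8379) = -2 - 10024 = -10026)
sqrt(28197 + p) = sqrt(28197 - 10026) = sqrt(18171) = 3*sqrt(2019)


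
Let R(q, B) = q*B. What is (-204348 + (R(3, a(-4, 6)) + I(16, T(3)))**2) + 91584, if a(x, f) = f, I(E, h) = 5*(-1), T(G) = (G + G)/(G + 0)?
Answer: -112595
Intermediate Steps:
T(G) = 2 (T(G) = (2*G)/G = 2)
I(E, h) = -5
R(q, B) = B*q
(-204348 + (R(3, a(-4, 6)) + I(16, T(3)))**2) + 91584 = (-204348 + (6*3 - 5)**2) + 91584 = (-204348 + (18 - 5)**2) + 91584 = (-204348 + 13**2) + 91584 = (-204348 + 169) + 91584 = -204179 + 91584 = -112595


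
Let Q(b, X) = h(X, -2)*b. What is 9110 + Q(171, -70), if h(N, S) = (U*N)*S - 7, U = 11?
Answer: 271253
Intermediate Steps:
h(N, S) = -7 + 11*N*S (h(N, S) = (11*N)*S - 7 = 11*N*S - 7 = -7 + 11*N*S)
Q(b, X) = b*(-7 - 22*X) (Q(b, X) = (-7 + 11*X*(-2))*b = (-7 - 22*X)*b = b*(-7 - 22*X))
9110 + Q(171, -70) = 9110 + 171*(-7 - 22*(-70)) = 9110 + 171*(-7 + 1540) = 9110 + 171*1533 = 9110 + 262143 = 271253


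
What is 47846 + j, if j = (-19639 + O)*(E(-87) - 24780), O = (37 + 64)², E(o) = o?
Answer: 234742592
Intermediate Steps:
O = 10201 (O = 101² = 10201)
j = 234694746 (j = (-19639 + 10201)*(-87 - 24780) = -9438*(-24867) = 234694746)
47846 + j = 47846 + 234694746 = 234742592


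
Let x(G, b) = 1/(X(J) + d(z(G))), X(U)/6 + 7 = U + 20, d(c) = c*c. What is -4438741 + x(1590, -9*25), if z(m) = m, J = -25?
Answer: -11221261532747/2528028 ≈ -4.4387e+6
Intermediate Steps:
d(c) = c**2
X(U) = 78 + 6*U (X(U) = -42 + 6*(U + 20) = -42 + 6*(20 + U) = -42 + (120 + 6*U) = 78 + 6*U)
x(G, b) = 1/(-72 + G**2) (x(G, b) = 1/((78 + 6*(-25)) + G**2) = 1/((78 - 150) + G**2) = 1/(-72 + G**2))
-4438741 + x(1590, -9*25) = -4438741 + 1/(-72 + 1590**2) = -4438741 + 1/(-72 + 2528100) = -4438741 + 1/2528028 = -11221261532747/2528028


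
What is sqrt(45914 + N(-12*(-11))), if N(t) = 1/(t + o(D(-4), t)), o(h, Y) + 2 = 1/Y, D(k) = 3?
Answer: sqrt(787930286)/131 ≈ 214.28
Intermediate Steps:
o(h, Y) = -2 + 1/Y
N(t) = 1/(-2 + t + 1/t) (N(t) = 1/(t + (-2 + 1/t)) = 1/(-2 + t + 1/t))
sqrt(45914 + N(-12*(-11))) = sqrt(45914 + (-12*(-11))/(1 + (-12*(-11))*(-2 - 12*(-11)))) = sqrt(45914 + 132/(1 + 132*(-2 + 132))) = sqrt(45914 + 132/(1 + 132*130)) = sqrt(45914 + 132/(1 + 17160)) = sqrt(45914 + 132/17161) = sqrt(787930286/17161) = sqrt(787930286)/131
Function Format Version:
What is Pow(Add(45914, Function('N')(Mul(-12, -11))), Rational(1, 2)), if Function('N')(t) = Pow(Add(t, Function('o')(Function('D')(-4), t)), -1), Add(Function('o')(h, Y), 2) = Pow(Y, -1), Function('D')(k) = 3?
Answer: Mul(Rational(1, 131), Pow(787930286, Rational(1, 2))) ≈ 214.28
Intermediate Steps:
Function('o')(h, Y) = Add(-2, Pow(Y, -1))
Function('N')(t) = Pow(Add(-2, t, Pow(t, -1)), -1) (Function('N')(t) = Pow(Add(t, Add(-2, Pow(t, -1))), -1) = Pow(Add(-2, t, Pow(t, -1)), -1))
Pow(Add(45914, Function('N')(Mul(-12, -11))), Rational(1, 2)) = Pow(Add(45914, Mul(Mul(-12, -11), Pow(Add(1, Mul(Mul(-12, -11), Add(-2, Mul(-12, -11)))), -1))), Rational(1, 2)) = Pow(Add(45914, Mul(132, Pow(Add(1, Mul(132, Add(-2, 132))), -1))), Rational(1, 2)) = Pow(Add(45914, Mul(132, Pow(Add(1, Mul(132, 130)), -1))), Rational(1, 2)) = Pow(Add(45914, Mul(132, Pow(Add(1, 17160), -1))), Rational(1, 2)) = Pow(Add(45914, Mul(132, Pow(17161, -1))), Rational(1, 2)) = Pow(Add(45914, Mul(132, Rational(1, 17161))), Rational(1, 2)) = Pow(Add(45914, Rational(132, 17161)), Rational(1, 2)) = Pow(Rational(787930286, 17161), Rational(1, 2)) = Mul(Rational(1, 131), Pow(787930286, Rational(1, 2)))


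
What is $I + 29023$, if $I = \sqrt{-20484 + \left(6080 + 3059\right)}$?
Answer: $29023 + i \sqrt{11345} \approx 29023.0 + 106.51 i$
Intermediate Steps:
$I = i \sqrt{11345}$ ($I = \sqrt{-20484 + 9139} = \sqrt{-11345} = i \sqrt{11345} \approx 106.51 i$)
$I + 29023 = i \sqrt{11345} + 29023 = 29023 + i \sqrt{11345}$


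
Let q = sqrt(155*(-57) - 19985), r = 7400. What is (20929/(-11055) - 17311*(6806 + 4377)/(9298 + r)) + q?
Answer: -21620958643/1864610 + 2*I*sqrt(7205) ≈ -11595.0 + 169.76*I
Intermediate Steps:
q = 2*I*sqrt(7205) (q = sqrt(-8835 - 19985) = sqrt(-28820) = 2*I*sqrt(7205) ≈ 169.76*I)
(20929/(-11055) - 17311*(6806 + 4377)/(9298 + r)) + q = (20929/(-11055) - 17311*(6806 + 4377)/(9298 + 7400)) + 2*I*sqrt(7205) = (20929*(-1/11055) - 17311/(16698/11183)) + 2*I*sqrt(7205) = (-20929/11055 - 17311/(16698*(1/11183))) + 2*I*sqrt(7205) = (-20929/11055 - 17311/16698/11183) + 2*I*sqrt(7205) = (-20929/11055 - 17311*11183/16698) + 2*I*sqrt(7205) = (-20929/11055 - 193588913/16698) + 2*I*sqrt(7205) = -21620958643/1864610 + 2*I*sqrt(7205)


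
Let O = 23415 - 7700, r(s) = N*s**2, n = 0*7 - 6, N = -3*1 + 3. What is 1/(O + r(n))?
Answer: 1/15715 ≈ 6.3633e-5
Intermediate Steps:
N = 0 (N = -3 + 3 = 0)
n = -6 (n = 0 - 6 = -6)
r(s) = 0 (r(s) = 0*s**2 = 0)
O = 15715
1/(O + r(n)) = 1/(15715 + 0) = 1/15715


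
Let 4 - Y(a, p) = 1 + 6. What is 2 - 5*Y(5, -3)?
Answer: 17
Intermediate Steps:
Y(a, p) = -3 (Y(a, p) = 4 - (1 + 6) = 4 - 1*7 = 4 - 7 = -3)
2 - 5*Y(5, -3) = 2 - 5*(-3) = 2 + 15 = 17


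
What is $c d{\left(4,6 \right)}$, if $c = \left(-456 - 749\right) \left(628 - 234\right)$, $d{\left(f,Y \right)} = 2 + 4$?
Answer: $-2848620$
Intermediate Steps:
$d{\left(f,Y \right)} = 6$
$c = -474770$ ($c = \left(-1205\right) 394 = -474770$)
$c d{\left(4,6 \right)} = \left(-474770\right) 6 = -2848620$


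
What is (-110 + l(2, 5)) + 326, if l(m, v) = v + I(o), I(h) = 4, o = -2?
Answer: 225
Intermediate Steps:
l(m, v) = 4 + v (l(m, v) = v + 4 = 4 + v)
(-110 + l(2, 5)) + 326 = (-110 + (4 + 5)) + 326 = (-110 + 9) + 326 = -101 + 326 = 225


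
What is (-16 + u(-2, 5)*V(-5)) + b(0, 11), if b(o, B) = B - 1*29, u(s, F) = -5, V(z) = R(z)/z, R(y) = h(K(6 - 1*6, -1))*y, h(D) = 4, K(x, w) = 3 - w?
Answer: -54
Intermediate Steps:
R(y) = 4*y
V(z) = 4 (V(z) = (4*z)/z = 4)
b(o, B) = -29 + B (b(o, B) = B - 29 = -29 + B)
(-16 + u(-2, 5)*V(-5)) + b(0, 11) = (-16 - 5*4) + (-29 + 11) = (-16 - 20) - 18 = -36 - 18 = -54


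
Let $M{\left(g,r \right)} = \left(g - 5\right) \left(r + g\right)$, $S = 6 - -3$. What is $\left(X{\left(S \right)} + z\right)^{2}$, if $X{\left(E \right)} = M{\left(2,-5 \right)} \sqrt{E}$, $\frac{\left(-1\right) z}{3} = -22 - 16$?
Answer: $19881$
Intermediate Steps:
$S = 9$ ($S = 6 + 3 = 9$)
$M{\left(g,r \right)} = \left(-5 + g\right) \left(g + r\right)$
$z = 114$ ($z = - 3 \left(-22 - 16\right) = \left(-3\right) \left(-38\right) = 114$)
$X{\left(E \right)} = 9 \sqrt{E}$ ($X{\left(E \right)} = \left(2^{2} - 10 - -25 + 2 \left(-5\right)\right) \sqrt{E} = \left(4 - 10 + 25 - 10\right) \sqrt{E} = 9 \sqrt{E}$)
$\left(X{\left(S \right)} + z\right)^{2} = \left(9 \sqrt{9} + 114\right)^{2} = \left(9 \cdot 3 + 114\right)^{2} = \left(27 + 114\right)^{2} = 141^{2} = 19881$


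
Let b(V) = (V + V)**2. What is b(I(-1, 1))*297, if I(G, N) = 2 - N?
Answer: 1188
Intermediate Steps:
b(V) = 4*V**2 (b(V) = (2*V)**2 = 4*V**2)
b(I(-1, 1))*297 = (4*(2 - 1*1)**2)*297 = (4*(2 - 1)**2)*297 = (4*1**2)*297 = (4*1)*297 = 4*297 = 1188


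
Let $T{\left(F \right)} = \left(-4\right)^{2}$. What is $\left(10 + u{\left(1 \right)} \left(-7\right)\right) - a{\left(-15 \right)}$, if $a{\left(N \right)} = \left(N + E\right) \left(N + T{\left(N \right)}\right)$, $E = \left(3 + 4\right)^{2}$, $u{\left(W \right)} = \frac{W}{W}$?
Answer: $-31$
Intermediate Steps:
$u{\left(W \right)} = 1$
$T{\left(F \right)} = 16$
$E = 49$ ($E = 7^{2} = 49$)
$a{\left(N \right)} = \left(16 + N\right) \left(49 + N\right)$ ($a{\left(N \right)} = \left(N + 49\right) \left(N + 16\right) = \left(49 + N\right) \left(16 + N\right) = \left(16 + N\right) \left(49 + N\right)$)
$\left(10 + u{\left(1 \right)} \left(-7\right)\right) - a{\left(-15 \right)} = \left(10 + 1 \left(-7\right)\right) - \left(784 + \left(-15\right)^{2} + 65 \left(-15\right)\right) = \left(10 - 7\right) - \left(784 + 225 - 975\right) = 3 - 34 = -31$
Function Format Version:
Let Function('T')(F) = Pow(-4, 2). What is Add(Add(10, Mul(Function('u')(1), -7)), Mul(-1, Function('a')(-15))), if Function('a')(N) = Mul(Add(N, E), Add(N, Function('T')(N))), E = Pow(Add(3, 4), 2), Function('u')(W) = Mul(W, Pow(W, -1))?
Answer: -31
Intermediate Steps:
Function('u')(W) = 1
Function('T')(F) = 16
E = 49 (E = Pow(7, 2) = 49)
Function('a')(N) = Mul(Add(16, N), Add(49, N)) (Function('a')(N) = Mul(Add(N, 49), Add(N, 16)) = Mul(Add(49, N), Add(16, N)) = Mul(Add(16, N), Add(49, N)))
Add(Add(10, Mul(Function('u')(1), -7)), Mul(-1, Function('a')(-15))) = Add(Add(10, Mul(1, -7)), Mul(-1, Add(784, Pow(-15, 2), Mul(65, -15)))) = Add(Add(10, -7), Mul(-1, Add(784, 225, -975))) = Add(3, Mul(-1, 34)) = Add(3, -34) = -31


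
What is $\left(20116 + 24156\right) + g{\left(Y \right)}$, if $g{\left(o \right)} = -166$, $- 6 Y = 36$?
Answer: $44106$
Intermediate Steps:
$Y = -6$ ($Y = \left(- \frac{1}{6}\right) 36 = -6$)
$\left(20116 + 24156\right) + g{\left(Y \right)} = \left(20116 + 24156\right) - 166 = 44272 - 166 = 44106$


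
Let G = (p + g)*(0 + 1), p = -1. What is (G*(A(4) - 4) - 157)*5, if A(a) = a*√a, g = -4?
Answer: -885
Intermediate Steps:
G = -5 (G = (-1 - 4)*(0 + 1) = -5*1 = -5)
A(a) = a^(3/2)
(G*(A(4) - 4) - 157)*5 = (-5*(4^(3/2) - 4) - 157)*5 = (-5*(8 - 4) - 157)*5 = (-5*4 - 157)*5 = (-20 - 157)*5 = -177*5 = -885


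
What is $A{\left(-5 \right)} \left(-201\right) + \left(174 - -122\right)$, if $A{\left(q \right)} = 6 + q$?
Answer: $95$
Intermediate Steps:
$A{\left(-5 \right)} \left(-201\right) + \left(174 - -122\right) = \left(6 - 5\right) \left(-201\right) + \left(174 - -122\right) = 1 \left(-201\right) + \left(174 + 122\right) = -201 + 296 = 95$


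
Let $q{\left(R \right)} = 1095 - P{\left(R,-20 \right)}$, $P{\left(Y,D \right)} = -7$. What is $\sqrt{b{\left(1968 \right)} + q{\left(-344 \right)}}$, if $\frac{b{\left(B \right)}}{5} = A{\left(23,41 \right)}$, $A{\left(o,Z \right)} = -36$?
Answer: $\sqrt{922} \approx 30.364$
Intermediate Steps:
$b{\left(B \right)} = -180$ ($b{\left(B \right)} = 5 \left(-36\right) = -180$)
$q{\left(R \right)} = 1102$ ($q{\left(R \right)} = 1095 - -7 = 1095 + 7 = 1102$)
$\sqrt{b{\left(1968 \right)} + q{\left(-344 \right)}} = \sqrt{-180 + 1102} = \sqrt{922}$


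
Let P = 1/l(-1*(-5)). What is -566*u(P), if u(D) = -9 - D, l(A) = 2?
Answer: 5377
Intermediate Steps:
P = ½ (P = 1/2 = ½ ≈ 0.50000)
-566*u(P) = -566*(-9 - 1*½) = -566*(-9 - ½) = -566*(-19/2) = 5377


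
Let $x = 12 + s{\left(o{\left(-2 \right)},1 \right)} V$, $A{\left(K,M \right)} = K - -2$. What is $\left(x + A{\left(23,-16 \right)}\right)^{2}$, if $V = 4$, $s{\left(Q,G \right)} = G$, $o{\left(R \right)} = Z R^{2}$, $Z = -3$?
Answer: $1681$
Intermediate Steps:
$A{\left(K,M \right)} = 2 + K$ ($A{\left(K,M \right)} = K + 2 = 2 + K$)
$o{\left(R \right)} = - 3 R^{2}$
$x = 16$ ($x = 12 + 1 \cdot 4 = 12 + 4 = 16$)
$\left(x + A{\left(23,-16 \right)}\right)^{2} = \left(16 + \left(2 + 23\right)\right)^{2} = \left(16 + 25\right)^{2} = 41^{2} = 1681$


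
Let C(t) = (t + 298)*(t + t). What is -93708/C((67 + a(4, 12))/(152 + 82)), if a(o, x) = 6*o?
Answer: -15180696/37597 ≈ -403.77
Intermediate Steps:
C(t) = 2*t*(298 + t) (C(t) = (298 + t)*(2*t) = 2*t*(298 + t))
-93708/C((67 + a(4, 12))/(152 + 82)) = -93708*(152 + 82)/(2*(67 + 6*4)*(298 + (67 + 6*4)/(152 + 82))) = -93708*117/((67 + 24)*(298 + (67 + 24)/234)) = -93708*9/(7*(298 + 91*(1/234))) = -93708*9/(7*(298 + 7/18)) = -93708/(2*(7/18)*(5371/18)) = -93708/37597/162 = -93708*162/37597 = -15180696/37597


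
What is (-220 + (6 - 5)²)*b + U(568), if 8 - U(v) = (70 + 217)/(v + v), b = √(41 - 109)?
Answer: 8801/1136 - 438*I*√17 ≈ 7.7474 - 1805.9*I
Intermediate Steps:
b = 2*I*√17 (b = √(-68) = 2*I*√17 ≈ 8.2462*I)
U(v) = 8 - 287/(2*v) (U(v) = 8 - (70 + 217)/(v + v) = 8 - 287/(2*v))
(-220 + (6 - 5)²)*b + U(568) = (-220 + (6 - 5)²)*(2*I*√17) + (8 - 287/2/568) = (-220 + 1²)*(2*I*√17) + (8 - 287/2*1/568) = (-220 + 1)*(2*I*√17) + (8 - 287/1136) = -438*I*√17 + 8801/1136 = 8801/1136 - 438*I*√17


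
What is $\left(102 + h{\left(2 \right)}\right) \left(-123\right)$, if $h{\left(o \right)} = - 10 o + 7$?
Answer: $-10947$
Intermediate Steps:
$h{\left(o \right)} = 7 - 10 o$
$\left(102 + h{\left(2 \right)}\right) \left(-123\right) = \left(102 + \left(7 - 20\right)\right) \left(-123\right) = \left(102 - 13\right) \left(-123\right) = 89 \left(-123\right) = -10947$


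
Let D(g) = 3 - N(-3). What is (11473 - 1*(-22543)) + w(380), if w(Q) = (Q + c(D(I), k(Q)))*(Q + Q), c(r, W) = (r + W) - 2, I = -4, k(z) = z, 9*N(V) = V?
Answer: 1837888/3 ≈ 6.1263e+5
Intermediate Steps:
N(V) = V/9
D(g) = 10/3 (D(g) = 3 - (-3)/9 = 3 - 1*(-⅓) = 3 + ⅓ = 10/3)
c(r, W) = -2 + W + r (c(r, W) = (W + r) - 2 = -2 + W + r)
w(Q) = 2*Q*(4/3 + 2*Q) (w(Q) = (Q + (-2 + Q + 10/3))*(Q + Q) = (Q + (4/3 + Q))*(2*Q) = (4/3 + 2*Q)*(2*Q) = 2*Q*(4/3 + 2*Q))
(11473 - 1*(-22543)) + w(380) = (11473 - 1*(-22543)) + (4/3)*380*(2 + 3*380) = (11473 + 22543) + (4/3)*380*(2 + 1140) = 34016 + (4/3)*380*1142 = 34016 + 1735840/3 = 1837888/3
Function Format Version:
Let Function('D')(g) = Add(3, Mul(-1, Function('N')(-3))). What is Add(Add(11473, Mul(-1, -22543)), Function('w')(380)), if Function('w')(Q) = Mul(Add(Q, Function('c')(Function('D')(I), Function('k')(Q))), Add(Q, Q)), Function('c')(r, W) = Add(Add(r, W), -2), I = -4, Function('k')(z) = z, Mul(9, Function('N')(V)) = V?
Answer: Rational(1837888, 3) ≈ 6.1263e+5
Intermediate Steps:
Function('N')(V) = Mul(Rational(1, 9), V)
Function('D')(g) = Rational(10, 3) (Function('D')(g) = Add(3, Mul(-1, Mul(Rational(1, 9), -3))) = Add(3, Mul(-1, Rational(-1, 3))) = Add(3, Rational(1, 3)) = Rational(10, 3))
Function('c')(r, W) = Add(-2, W, r) (Function('c')(r, W) = Add(Add(W, r), -2) = Add(-2, W, r))
Function('w')(Q) = Mul(2, Q, Add(Rational(4, 3), Mul(2, Q))) (Function('w')(Q) = Mul(Add(Q, Add(-2, Q, Rational(10, 3))), Add(Q, Q)) = Mul(Add(Q, Add(Rational(4, 3), Q)), Mul(2, Q)) = Mul(Add(Rational(4, 3), Mul(2, Q)), Mul(2, Q)) = Mul(2, Q, Add(Rational(4, 3), Mul(2, Q))))
Add(Add(11473, Mul(-1, -22543)), Function('w')(380)) = Add(Add(11473, Mul(-1, -22543)), Mul(Rational(4, 3), 380, Add(2, Mul(3, 380)))) = Add(Add(11473, 22543), Mul(Rational(4, 3), 380, Add(2, 1140))) = Add(34016, Mul(Rational(4, 3), 380, 1142)) = Add(34016, Rational(1735840, 3)) = Rational(1837888, 3)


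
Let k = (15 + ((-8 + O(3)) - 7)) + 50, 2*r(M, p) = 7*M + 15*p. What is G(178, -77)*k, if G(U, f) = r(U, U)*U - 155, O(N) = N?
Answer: 18463557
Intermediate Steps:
r(M, p) = 7*M/2 + 15*p/2 (r(M, p) = (7*M + 15*p)/2 = 7*M/2 + 15*p/2)
G(U, f) = -155 + 11*U² (G(U, f) = (7*U/2 + 15*U/2)*U - 155 = (11*U)*U - 155 = 11*U² - 155 = -155 + 11*U²)
k = 53 (k = (15 + ((-8 + 3) - 7)) + 50 = (15 + (-5 - 7)) + 50 = (15 - 12) + 50 = 3 + 50 = 53)
G(178, -77)*k = (-155 + 11*178²)*53 = (-155 + 11*31684)*53 = (-155 + 348524)*53 = 348369*53 = 18463557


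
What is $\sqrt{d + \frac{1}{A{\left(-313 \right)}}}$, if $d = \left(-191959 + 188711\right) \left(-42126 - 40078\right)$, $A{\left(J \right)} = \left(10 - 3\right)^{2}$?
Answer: $\frac{3 \sqrt{1453659001}}{7} \approx 16340.0$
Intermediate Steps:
$A{\left(J \right)} = 49$ ($A{\left(J \right)} = 7^{2} = 49$)
$d = 266998592$ ($d = \left(-3248\right) \left(-82204\right) = 266998592$)
$\sqrt{d + \frac{1}{A{\left(-313 \right)}}} = \sqrt{266998592 + \frac{1}{49}} = \sqrt{\frac{13082931009}{49}} = \frac{3 \sqrt{1453659001}}{7}$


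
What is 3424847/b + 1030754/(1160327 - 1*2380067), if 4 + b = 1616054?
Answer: 62791821952/49279020675 ≈ 1.2742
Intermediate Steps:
b = 1616050 (b = -4 + 1616054 = 1616050)
3424847/b + 1030754/(1160327 - 1*2380067) = 3424847/1616050 + 1030754/(1160327 - 1*2380067) = 3424847*(1/1616050) + 1030754/(1160327 - 2380067) = 3424847/1616050 + 1030754/(-1219740) = 3424847/1616050 + 1030754*(-1/1219740) = 3424847/1616050 - 515377/609870 = 62791821952/49279020675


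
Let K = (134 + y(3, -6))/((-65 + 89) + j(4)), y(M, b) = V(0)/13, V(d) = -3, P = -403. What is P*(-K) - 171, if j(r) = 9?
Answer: 48266/33 ≈ 1462.6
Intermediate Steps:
y(M, b) = -3/13
K = 1739/429 (K = (134 - 3/13)/((-65 + 89) + 9) = 1739/(13*(24 + 9)) = (1739/13)/33 = (1739/13)*(1/33) = 1739/429 ≈ 4.0536)
P*(-K) - 171 = -(-403)*1739/429 - 171 = -403*(-1739/429) - 171 = 53909/33 - 171 = 48266/33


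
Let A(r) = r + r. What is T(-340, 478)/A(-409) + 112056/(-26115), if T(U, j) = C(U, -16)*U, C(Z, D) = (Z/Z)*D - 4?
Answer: -44873968/3560345 ≈ -12.604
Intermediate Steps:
A(r) = 2*r
C(Z, D) = -4 + D (C(Z, D) = 1*D - 4 = D - 4 = -4 + D)
T(U, j) = -20*U (T(U, j) = (-4 - 16)*U = -20*U)
T(-340, 478)/A(-409) + 112056/(-26115) = (-20*(-340))/((2*(-409))) + 112056/(-26115) = 6800/(-818) + 112056*(-1/26115) = 6800*(-1/818) - 37352/8705 = -3400/409 - 37352/8705 = -44873968/3560345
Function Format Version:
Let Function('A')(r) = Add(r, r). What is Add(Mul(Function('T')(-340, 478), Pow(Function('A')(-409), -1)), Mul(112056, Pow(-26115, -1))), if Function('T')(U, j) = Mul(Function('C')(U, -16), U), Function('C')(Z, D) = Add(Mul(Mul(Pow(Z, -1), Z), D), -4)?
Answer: Rational(-44873968, 3560345) ≈ -12.604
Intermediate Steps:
Function('A')(r) = Mul(2, r)
Function('C')(Z, D) = Add(-4, D) (Function('C')(Z, D) = Add(Mul(1, D), -4) = Add(D, -4) = Add(-4, D))
Function('T')(U, j) = Mul(-20, U) (Function('T')(U, j) = Mul(Add(-4, -16), U) = Mul(-20, U))
Add(Mul(Function('T')(-340, 478), Pow(Function('A')(-409), -1)), Mul(112056, Pow(-26115, -1))) = Add(Mul(Mul(-20, -340), Pow(Mul(2, -409), -1)), Mul(112056, Pow(-26115, -1))) = Add(Mul(6800, Pow(-818, -1)), Mul(112056, Rational(-1, 26115))) = Add(Mul(6800, Rational(-1, 818)), Rational(-37352, 8705)) = Add(Rational(-3400, 409), Rational(-37352, 8705)) = Rational(-44873968, 3560345)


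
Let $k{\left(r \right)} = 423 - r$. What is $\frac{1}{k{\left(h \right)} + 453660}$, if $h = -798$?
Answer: $\frac{1}{454881} \approx 2.1984 \cdot 10^{-6}$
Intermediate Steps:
$\frac{1}{k{\left(h \right)} + 453660} = \frac{1}{\left(423 - -798\right) + 453660} = \frac{1}{\left(423 + 798\right) + 453660} = \frac{1}{1221 + 453660} = \frac{1}{454881}$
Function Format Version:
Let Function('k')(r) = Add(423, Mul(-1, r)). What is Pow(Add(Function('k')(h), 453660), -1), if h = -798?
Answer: Rational(1, 454881) ≈ 2.1984e-6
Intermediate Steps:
Pow(Add(Function('k')(h), 453660), -1) = Pow(Add(Add(423, Mul(-1, -798)), 453660), -1) = Pow(Add(Add(423, 798), 453660), -1) = Pow(Add(1221, 453660), -1) = Pow(454881, -1) = Rational(1, 454881)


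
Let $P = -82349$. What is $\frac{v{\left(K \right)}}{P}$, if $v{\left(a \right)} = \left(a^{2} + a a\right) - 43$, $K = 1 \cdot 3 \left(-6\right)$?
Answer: $- \frac{605}{82349} \approx -0.0073468$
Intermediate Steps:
$K = -18$ ($K = 3 \left(-6\right) = -18$)
$v{\left(a \right)} = -43 + 2 a^{2}$ ($v{\left(a \right)} = \left(a^{2} + a^{2}\right) - 43 = 2 a^{2} - 43 = -43 + 2 a^{2}$)
$\frac{v{\left(K \right)}}{P} = \frac{-43 + 2 \left(-18\right)^{2}}{-82349} = \left(-43 + 2 \cdot 324\right) \left(- \frac{1}{82349}\right) = \left(-43 + 648\right) \left(- \frac{1}{82349}\right) = 605 \left(- \frac{1}{82349}\right) = - \frac{605}{82349}$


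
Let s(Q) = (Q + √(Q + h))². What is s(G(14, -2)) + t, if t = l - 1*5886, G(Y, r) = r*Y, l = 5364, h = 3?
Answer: 237 - 280*I ≈ 237.0 - 280.0*I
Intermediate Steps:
G(Y, r) = Y*r
s(Q) = (Q + √(3 + Q))² (s(Q) = (Q + √(Q + 3))² = (Q + √(3 + Q))²)
t = -522 (t = 5364 - 1*5886 = 5364 - 5886 = -522)
s(G(14, -2)) + t = (14*(-2) + √(3 + 14*(-2)))² - 522 = (-28 + √(3 - 28))² - 522 = (-28 + √(-25))² - 522 = (-28 + 5*I)² - 522 = -522 + (-28 + 5*I)²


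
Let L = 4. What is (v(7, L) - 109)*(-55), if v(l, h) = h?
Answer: 5775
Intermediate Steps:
(v(7, L) - 109)*(-55) = (4 - 109)*(-55) = -105*(-55) = 5775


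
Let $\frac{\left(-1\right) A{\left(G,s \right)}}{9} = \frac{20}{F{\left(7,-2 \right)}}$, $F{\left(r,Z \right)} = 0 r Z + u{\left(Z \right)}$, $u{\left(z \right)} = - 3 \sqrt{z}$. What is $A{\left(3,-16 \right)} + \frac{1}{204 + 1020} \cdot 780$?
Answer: $\frac{65}{102} - 30 i \sqrt{2} \approx 0.63725 - 42.426 i$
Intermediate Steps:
$F{\left(r,Z \right)} = - 3 \sqrt{Z}$ ($F{\left(r,Z \right)} = 0 r Z - 3 \sqrt{Z} = 0 Z - 3 \sqrt{Z} = 0 - 3 \sqrt{Z} = - 3 \sqrt{Z}$)
$A{\left(G,s \right)} = - 30 i \sqrt{2}$ ($A{\left(G,s \right)} = - 9 \frac{20}{\left(-3\right) \sqrt{-2}} = - 9 \frac{20}{\left(-3\right) i \sqrt{2}} = - 9 \cdot 20 \frac{i \sqrt{2}}{6} = - 9 \frac{10 i \sqrt{2}}{3} = - 30 i \sqrt{2}$)
$A{\left(3,-16 \right)} + \frac{1}{204 + 1020} \cdot 780 = - 30 i \sqrt{2} + \frac{1}{204 + 1020} \cdot 780 = - 30 i \sqrt{2} + \frac{1}{1224} \cdot 780 = - 30 i \sqrt{2} + \frac{65}{102} = \frac{65}{102} - 30 i \sqrt{2}$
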